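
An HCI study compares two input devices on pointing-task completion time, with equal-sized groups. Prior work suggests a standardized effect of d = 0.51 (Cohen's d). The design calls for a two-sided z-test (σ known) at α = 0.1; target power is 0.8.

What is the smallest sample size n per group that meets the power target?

For power 0.8 need Φ(δ − z_{0.05}) = 0.8, so δ = z_{0.05} + z_{0.20} = 1.645 + 0.842 = 2.486.
(The Φ(−δ − z_{α/2}) term is vanishingly small for δ > 0 and is dropped in the standard sample-size formula.)
δ = d·√(n/2) ⇒ n = 2(δ/d)² = 2 × (2.486 / 0.51)² = 47.54.
Rounding up, n = 48 per group.

n = 48 per group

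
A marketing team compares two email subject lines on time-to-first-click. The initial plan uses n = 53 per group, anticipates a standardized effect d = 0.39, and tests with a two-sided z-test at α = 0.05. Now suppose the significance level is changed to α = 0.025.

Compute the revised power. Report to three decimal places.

Power ≈ 0.408

δ = d·√(n/2) = 0.39 × √(53/2) = 2.0076 (unchanged). New critical value: z_{0.0125} = 2.241.
Revised power = Φ(δ − 2.241) + Φ(−δ − 2.241) = Φ(-0.234) + Φ(-4.249) = 0.4076 + 0.0000 = 0.4076.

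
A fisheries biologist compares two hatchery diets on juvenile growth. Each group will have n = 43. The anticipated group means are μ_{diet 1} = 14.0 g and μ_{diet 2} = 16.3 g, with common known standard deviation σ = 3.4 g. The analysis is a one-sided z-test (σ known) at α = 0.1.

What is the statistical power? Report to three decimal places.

Power ≈ 0.968

Standardized effect: d = |μ_{diet 1} − μ_{diet 2}| / σ = |14.0 − 16.3| / 3.4 = 0.6765
Noncentrality parameter: δ = d·√(n/2) = 0.6765 × √(43/2) = 3.1367
Critical value for a one-sided test at α = 0.1: z_α = 1.282.
Power = Φ(δ − 1.282) = Φ(1.855) = 0.9682.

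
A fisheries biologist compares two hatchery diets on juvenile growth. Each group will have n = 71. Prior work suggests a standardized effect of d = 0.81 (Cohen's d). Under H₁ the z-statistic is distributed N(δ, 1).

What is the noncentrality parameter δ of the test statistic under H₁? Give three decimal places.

δ ≈ 4.826

The noncentrality parameter scales effect size by the design's sample-size factor: δ = d·√(n/2) = 0.81 × √(71/2) = 4.8261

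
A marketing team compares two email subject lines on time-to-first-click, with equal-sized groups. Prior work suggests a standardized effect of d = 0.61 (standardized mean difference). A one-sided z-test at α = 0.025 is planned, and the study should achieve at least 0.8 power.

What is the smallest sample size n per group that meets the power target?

n = 43 per group

For power 0.8 need Φ(δ − z_{0.025}) = 0.8, so δ = z_{0.025} + z_{0.20} = 1.960 + 0.842 = 2.802.
δ = d·√(n/2) ⇒ n = 2(δ/d)² = 2 × (2.802 / 0.61)² = 42.19.
Rounding up, n = 43 per group.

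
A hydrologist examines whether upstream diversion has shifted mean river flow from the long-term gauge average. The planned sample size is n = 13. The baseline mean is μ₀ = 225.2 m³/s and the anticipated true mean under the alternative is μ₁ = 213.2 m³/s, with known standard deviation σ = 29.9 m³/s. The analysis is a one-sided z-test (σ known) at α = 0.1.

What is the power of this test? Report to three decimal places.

Standardized effect: d = |μ₁ − μ₀| / σ = |213.2 − 225.2| / 29.9 = 0.4013
Noncentrality parameter: δ = d·√n = 0.4013 × √13 = 1.4470
One-sided α = 0.1 → critical value z_{0.1} = 1.282.
Power = P(Z > 1.282 − δ) = Φ(0.165) = 0.5657.

Power ≈ 0.566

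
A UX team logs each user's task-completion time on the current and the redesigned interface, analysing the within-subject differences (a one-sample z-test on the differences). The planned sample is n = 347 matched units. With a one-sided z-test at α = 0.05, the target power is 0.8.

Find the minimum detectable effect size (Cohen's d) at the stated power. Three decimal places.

Required noncentrality: δ = z_{0.05} + z_{0.20} = 1.645 + 0.842 = 2.486.
δ = d·√n ⇒ d = δ/√n = 2.486/√347 = 0.1335.

d ≈ 0.133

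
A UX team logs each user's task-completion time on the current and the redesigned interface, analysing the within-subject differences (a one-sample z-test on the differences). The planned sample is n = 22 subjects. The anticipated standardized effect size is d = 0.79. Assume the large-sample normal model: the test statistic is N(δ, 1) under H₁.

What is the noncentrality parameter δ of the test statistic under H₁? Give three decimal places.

δ = d·√n = 0.79 × √22 = 3.7054

δ ≈ 3.705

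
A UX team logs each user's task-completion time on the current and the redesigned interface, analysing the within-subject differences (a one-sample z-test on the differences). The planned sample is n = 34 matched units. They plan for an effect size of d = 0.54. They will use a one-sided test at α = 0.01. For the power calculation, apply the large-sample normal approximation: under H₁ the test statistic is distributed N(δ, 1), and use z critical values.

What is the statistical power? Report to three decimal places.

Power ≈ 0.795

Noncentrality parameter: δ = d·√n = 0.54 × √34 = 3.1487
One-sided α = 0.01 → critical value z_{0.01} = 2.326.
Power = Φ(δ − 2.326) = Φ(0.822) = 0.7946.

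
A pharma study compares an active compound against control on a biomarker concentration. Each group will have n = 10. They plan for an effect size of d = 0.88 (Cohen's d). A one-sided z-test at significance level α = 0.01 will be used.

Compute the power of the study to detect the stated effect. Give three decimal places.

Power ≈ 0.360

Noncentrality parameter: δ = d·√(n/2) = 0.88 × √(10/2) = 1.9677
Critical value for a one-sided test at α = 0.01: z_α = 2.326.
Power = Φ(δ − 2.326) = Φ(-0.359) = 0.3599.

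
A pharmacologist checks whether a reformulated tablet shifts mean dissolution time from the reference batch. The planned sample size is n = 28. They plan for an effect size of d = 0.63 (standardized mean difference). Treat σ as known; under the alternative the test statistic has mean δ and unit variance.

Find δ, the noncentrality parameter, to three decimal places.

The noncentrality parameter scales effect size by the design's sample-size factor: δ = d·√n = 0.63 × √28 = 3.3336

δ ≈ 3.334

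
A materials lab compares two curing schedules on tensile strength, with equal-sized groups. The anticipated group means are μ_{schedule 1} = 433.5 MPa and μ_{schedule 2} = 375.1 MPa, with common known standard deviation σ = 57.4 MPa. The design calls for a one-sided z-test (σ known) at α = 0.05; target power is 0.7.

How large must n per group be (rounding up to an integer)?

Standardized effect: d = |μ_{schedule 1} − μ_{schedule 2}| / σ = |433.5 − 375.1| / 57.4 = 1.0174
For power 0.7 need Φ(δ − z_{0.05}) = 0.7, so δ = z_{0.05} + z_{0.30} = 1.645 + 0.524 = 2.169.
δ = d·√(n/2) ⇒ n = 2(δ/d)² = 2 × (2.169 / 1.0174)² = 9.09.
Rounding up, n = 10 per group.

n = 10 per group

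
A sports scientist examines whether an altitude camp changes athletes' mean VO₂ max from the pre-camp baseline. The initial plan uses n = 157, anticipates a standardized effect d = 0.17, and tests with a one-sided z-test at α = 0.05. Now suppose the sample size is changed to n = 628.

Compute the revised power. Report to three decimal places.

Power ≈ 0.996

With n = 628: δ = d·√n = 0.17 × √628 = 4.2602. Critical value z_{0.05} = 1.645.
Revised power = Φ(δ − 1.645) = Φ(2.615) = 0.9955.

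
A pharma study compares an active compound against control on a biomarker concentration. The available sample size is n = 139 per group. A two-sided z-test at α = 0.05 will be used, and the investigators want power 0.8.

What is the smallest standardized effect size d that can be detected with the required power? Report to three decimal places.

Required noncentrality: δ = z_{0.025} + z_{0.20} = 1.960 + 0.842 = 2.802.
(The second rejection-region term Φ(−δ − z_{α/2}) is negligible and dropped.)
δ = d·√(n/2) ⇒ d = δ/√(n/2) = 2.802/√(139/2) = 0.3361.

d ≈ 0.336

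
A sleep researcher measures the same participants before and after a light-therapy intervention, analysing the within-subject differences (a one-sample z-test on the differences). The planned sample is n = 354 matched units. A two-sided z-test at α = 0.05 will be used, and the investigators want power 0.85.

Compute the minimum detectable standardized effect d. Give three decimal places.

d ≈ 0.159

Required noncentrality: δ = z_{0.025} + z_{0.15} = 1.960 + 1.036 = 2.996.
(Lower-tail contribution to power is negligible for δ > 0.)
δ = d·√n ⇒ d = δ/√n = 2.996/√354 = 0.1593.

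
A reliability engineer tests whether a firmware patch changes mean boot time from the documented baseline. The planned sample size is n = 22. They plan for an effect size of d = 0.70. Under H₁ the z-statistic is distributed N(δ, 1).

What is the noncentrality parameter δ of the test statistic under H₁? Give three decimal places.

The noncentrality parameter scales effect size by the design's sample-size factor: δ = d·√n = 0.70 × √22 = 3.2833

δ ≈ 3.283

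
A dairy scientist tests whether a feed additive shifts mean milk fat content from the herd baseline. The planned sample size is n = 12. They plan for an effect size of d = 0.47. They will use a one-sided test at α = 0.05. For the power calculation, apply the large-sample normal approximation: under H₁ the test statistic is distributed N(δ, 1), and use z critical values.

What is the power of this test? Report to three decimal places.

Power ≈ 0.493

Noncentrality parameter: δ = d·√n = 0.47 × √12 = 1.6281
Critical value for a one-sided test at α = 0.05: z_α = 1.645.
Power = P(Z > 1.645 − δ) = Φ(-0.017) = 0.4933.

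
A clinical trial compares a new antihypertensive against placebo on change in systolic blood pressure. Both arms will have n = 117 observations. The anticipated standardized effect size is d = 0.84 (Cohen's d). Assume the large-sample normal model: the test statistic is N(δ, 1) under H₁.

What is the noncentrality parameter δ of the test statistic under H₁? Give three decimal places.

δ ≈ 6.425

The noncentrality parameter scales effect size by the design's sample-size factor: δ = d·√(n/2) = 0.84 × √(117/2) = 6.4248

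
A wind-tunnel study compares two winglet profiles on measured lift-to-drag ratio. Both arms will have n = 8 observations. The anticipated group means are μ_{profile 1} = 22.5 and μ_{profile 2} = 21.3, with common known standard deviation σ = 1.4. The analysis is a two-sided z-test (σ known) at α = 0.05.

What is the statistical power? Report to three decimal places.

Standardized effect: d = |μ_{profile 1} − μ_{profile 2}| / σ = |22.5 − 21.3| / 1.4 = 0.8571
Noncentrality parameter: λ = d·√(n/2) = 0.8571 × √(8/2) = 1.7143
Two-sided α = 0.05 → critical value z_{0.025} = 1.960.
Power = Φ(λ − 1.960) + Φ(−λ − 1.960) = Φ(-0.246) + Φ(-3.674) = 0.4030 + 0.0001 = 0.4031.

Power ≈ 0.403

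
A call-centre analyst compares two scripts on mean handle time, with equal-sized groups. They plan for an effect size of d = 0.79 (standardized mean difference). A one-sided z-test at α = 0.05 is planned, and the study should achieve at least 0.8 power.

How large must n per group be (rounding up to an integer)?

n = 20 per group

For power 0.8 need Φ(δ − z_{0.05}) = 0.8, so δ = z_{0.05} + z_{0.20} = 1.645 + 0.842 = 2.486.
δ = d·√(n/2) ⇒ n = 2(δ/d)² = 2 × (2.486 / 0.79)² = 19.81.
Round up to the next whole unit.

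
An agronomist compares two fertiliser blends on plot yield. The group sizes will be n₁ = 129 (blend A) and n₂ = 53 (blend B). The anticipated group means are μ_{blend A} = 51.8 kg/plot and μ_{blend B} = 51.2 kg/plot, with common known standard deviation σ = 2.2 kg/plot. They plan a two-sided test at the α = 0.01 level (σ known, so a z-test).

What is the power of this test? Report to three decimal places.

Power ≈ 0.183

Standardized effect: d = |μ_{blend A} − μ_{blend B}| / σ = |51.8 − 51.2| / 2.2 = 0.2727
Noncentrality parameter: δ = d / √(1/n₁ + 1/n₂) = 0.2727 / √(1/129 + 1/53) = 1.6716
Two-sided α = 0.01 → critical value z_{0.005} = 2.576.
Power = Φ(δ − 2.576) + Φ(−δ − 2.576) = Φ(-0.904) + Φ(-4.247) = 0.1829 + 0.0000 = 0.1829.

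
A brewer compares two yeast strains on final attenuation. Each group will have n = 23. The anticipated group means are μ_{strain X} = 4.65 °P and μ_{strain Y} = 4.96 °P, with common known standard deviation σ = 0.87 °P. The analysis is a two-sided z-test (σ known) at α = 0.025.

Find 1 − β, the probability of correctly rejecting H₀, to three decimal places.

Power ≈ 0.151

Standardized effect: d = |μ_{strain X} − μ_{strain Y}| / σ = |4.65 − 4.96| / 0.87 = 0.3563
Noncentrality parameter: δ = d·√(n/2) = 0.3563 × √(23/2) = 1.2083
Two-sided α = 0.025 → critical value z_{0.0125} = 2.241.
Power = Φ(δ − 2.241) + Φ(−δ − 2.241) = Φ(-1.033) + Φ(-3.450) = 0.1508 + 0.0003 = 0.1511.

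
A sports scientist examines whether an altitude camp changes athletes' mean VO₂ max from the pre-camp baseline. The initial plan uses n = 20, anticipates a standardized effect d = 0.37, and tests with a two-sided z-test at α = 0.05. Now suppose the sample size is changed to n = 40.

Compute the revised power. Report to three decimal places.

With n = 40: δ = d·√n = 0.37 × √40 = 2.3401. Critical value z_{0.025} = 1.960.
Revised power = Φ(δ − 1.960) + Φ(−δ − 1.960) = Φ(0.380) + Φ(-4.300) = 0.6481 + 0.0000 = 0.6481.

Power ≈ 0.648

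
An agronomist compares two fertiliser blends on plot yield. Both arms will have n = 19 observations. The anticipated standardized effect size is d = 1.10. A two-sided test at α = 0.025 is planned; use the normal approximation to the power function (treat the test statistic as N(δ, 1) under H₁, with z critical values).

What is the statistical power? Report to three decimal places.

Noncentrality parameter: δ = d·√(n/2) = 1.10 × √(19/2) = 3.3904
Critical value for a two-sided test at α = 0.025: z_{α/2} = 2.241.
Power = Φ(δ − 2.241) + Φ(−δ − 2.241) = Φ(1.149) + Φ(-5.632) = 0.8747 + 0.0000 = 0.8747.

Power ≈ 0.875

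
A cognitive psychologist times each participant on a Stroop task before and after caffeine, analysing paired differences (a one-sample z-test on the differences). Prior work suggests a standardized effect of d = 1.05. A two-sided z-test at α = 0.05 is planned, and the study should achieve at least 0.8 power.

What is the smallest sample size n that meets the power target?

n = 8

For power 0.8 need Φ(δ − z_{0.025}) = 0.8, so δ = z_{0.025} + z_{0.20} = 1.960 + 0.842 = 2.802.
(For δ > 0 the lower-tail rejection region contributes negligibly to power, so the one-term inversion is standard.)
δ = d·√n ⇒ n = (δ/d)² = (2.802 / 1.05)² = 7.12.
Round up to the next whole unit.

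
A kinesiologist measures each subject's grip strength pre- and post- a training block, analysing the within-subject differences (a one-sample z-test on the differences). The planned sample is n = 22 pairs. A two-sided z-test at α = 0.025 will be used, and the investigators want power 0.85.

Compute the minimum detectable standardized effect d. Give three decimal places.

Need Φ(δ − 2.241) = 0.85, so δ = 2.241 + 1.036 = 3.278.
(Lower-tail contribution to power is negligible for δ > 0.)
δ = d·√n ⇒ d = δ/√n = 3.278/√22 = 0.6988.

d ≈ 0.699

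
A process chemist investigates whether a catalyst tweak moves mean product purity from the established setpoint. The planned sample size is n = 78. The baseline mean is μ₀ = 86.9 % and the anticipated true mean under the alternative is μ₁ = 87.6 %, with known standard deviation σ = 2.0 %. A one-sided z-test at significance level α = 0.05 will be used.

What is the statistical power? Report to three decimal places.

Power ≈ 0.926

Standardized effect: d = |μ₁ − μ₀| / σ = |87.6 − 86.9| / 2.0 = 0.3500
Noncentrality parameter: δ = d·√n = 0.3500 × √78 = 3.0911
Critical value for a one-sided test at α = 0.05: z_α = 1.645.
Power = Φ(δ − 1.645) = Φ(1.446) = 0.9259.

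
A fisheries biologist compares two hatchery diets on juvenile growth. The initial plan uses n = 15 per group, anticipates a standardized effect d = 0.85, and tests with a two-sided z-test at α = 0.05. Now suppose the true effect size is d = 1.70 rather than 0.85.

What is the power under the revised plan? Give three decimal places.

Power ≈ 0.996

With d = 1.70: δ = d·√(n/2) = 1.70 × √(15/2) = 4.6556. Critical value z_{0.025} = 1.960.
Revised power = Φ(δ − 1.960) + Φ(−δ − 1.960) = Φ(2.696) + Φ(-6.616) = 0.9965 + 0.0000 = 0.9965.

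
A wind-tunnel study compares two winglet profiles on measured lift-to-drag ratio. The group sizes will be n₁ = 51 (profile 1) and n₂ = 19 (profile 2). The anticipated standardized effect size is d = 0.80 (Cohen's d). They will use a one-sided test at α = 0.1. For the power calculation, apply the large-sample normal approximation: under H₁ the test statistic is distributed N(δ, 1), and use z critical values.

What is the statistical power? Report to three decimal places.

Noncentrality parameter: δ = d / √(1/n₁ + 1/n₂) = 0.80 / √(1/51 + 1/19) = 2.9765
Critical value for a one-sided test at α = 0.1: z_α = 1.282.
Power = P(Z > 1.282 − δ) = Φ(1.695) = 0.9550.

Power ≈ 0.955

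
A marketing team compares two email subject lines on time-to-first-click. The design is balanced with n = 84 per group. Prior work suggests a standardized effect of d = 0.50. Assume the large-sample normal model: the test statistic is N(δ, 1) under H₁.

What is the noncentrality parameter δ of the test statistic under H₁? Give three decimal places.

The noncentrality parameter scales effect size by the design's sample-size factor: δ = d·√(n/2) = 0.50 × √(84/2) = 3.2404

δ ≈ 3.240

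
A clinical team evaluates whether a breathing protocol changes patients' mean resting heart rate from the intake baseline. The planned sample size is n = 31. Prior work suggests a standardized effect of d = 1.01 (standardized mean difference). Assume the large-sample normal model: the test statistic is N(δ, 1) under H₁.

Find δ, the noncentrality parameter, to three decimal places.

δ ≈ 5.623

The noncentrality parameter scales effect size by the design's sample-size factor: δ = d·√n = 1.01 × √31 = 5.6234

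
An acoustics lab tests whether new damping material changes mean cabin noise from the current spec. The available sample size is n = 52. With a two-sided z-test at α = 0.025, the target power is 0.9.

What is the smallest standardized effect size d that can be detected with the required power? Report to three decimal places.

Need Φ(δ − 2.241) = 0.9, so δ = 2.241 + 1.282 = 3.523.
(The second rejection-region term Φ(−δ − z_{α/2}) is negligible and dropped.)
δ = d·√n ⇒ d = δ/√n = 3.523/√52 = 0.4885.

d ≈ 0.489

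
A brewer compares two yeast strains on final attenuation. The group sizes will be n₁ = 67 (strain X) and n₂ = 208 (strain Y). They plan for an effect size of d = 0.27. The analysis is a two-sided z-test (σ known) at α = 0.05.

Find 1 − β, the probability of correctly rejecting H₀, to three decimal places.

Power ≈ 0.485

Noncentrality parameter: δ = d / √(1/n₁ + 1/n₂) = 0.27 / √(1/67 + 1/208) = 1.9221
Two-sided α = 0.05 → critical value z_{0.025} = 1.960.
Power = Φ(δ − 1.960) + Φ(−δ − 1.960) = Φ(-0.038) + Φ(-3.882) = 0.4849 + 0.0001 = 0.4849.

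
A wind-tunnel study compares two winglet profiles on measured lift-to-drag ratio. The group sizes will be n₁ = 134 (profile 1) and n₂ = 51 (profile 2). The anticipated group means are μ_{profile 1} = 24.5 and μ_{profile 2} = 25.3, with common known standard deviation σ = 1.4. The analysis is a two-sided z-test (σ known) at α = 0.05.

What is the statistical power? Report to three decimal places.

Standardized effect: d = |μ_{profile 1} − μ_{profile 2}| / σ = |24.5 − 25.3| / 1.4 = 0.5714
Noncentrality parameter: δ = d / √(1/n₁ + 1/n₂) = 0.5714 / √(1/134 + 1/51) = 3.4731
Two-sided α = 0.05 → critical value z_{0.025} = 1.960.
Power = Φ(δ − 1.960) + Φ(−δ − 1.960) = Φ(1.513) + Φ(-5.433) = 0.9349 + 0.0000 = 0.9349.

Power ≈ 0.935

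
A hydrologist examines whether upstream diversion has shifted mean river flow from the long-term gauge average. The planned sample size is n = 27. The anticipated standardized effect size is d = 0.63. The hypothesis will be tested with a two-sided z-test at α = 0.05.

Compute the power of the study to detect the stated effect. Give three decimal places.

Power ≈ 0.906

Noncentrality parameter: δ = d·√n = 0.63 × √27 = 3.2736
Two-sided α = 0.05 → critical value z_{0.025} = 1.960.
Power = Φ(δ − 1.960) + Φ(−δ − 1.960) = Φ(1.314) + Φ(-5.234) = 0.9055 + 0.0000 = 0.9055.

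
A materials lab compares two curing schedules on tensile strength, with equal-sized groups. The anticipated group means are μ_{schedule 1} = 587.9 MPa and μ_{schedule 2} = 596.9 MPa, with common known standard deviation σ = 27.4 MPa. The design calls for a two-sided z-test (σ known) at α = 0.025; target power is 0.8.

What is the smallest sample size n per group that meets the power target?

n = 177 per group

Standardized effect: d = |μ_{schedule 1} − μ_{schedule 2}| / σ = |587.9 − 596.9| / 27.4 = 0.3285
Set Φ(δ − 2.241) = 0.8; then δ − 2.241 = Φ⁻¹(0.8) = 0.842, giving δ = 3.083.
(For δ > 0 the lower-tail rejection region contributes negligibly to power, so the one-term inversion is standard.)
δ = d·√(n/2) ⇒ n = 2(δ/d)² = 2 × (3.083 / 0.3285)² = 176.20.
Round up to the next whole unit.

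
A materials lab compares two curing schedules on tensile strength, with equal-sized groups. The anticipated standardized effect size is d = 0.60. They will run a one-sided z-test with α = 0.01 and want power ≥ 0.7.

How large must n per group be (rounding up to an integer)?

Set Φ(δ − 2.326) = 0.7; then δ − 2.326 = Φ⁻¹(0.7) = 0.524, giving δ = 2.851.
δ = d·√(n/2) ⇒ n = 2(δ/d)² = 2 × (2.851 / 0.60)² = 45.15.
Rounding up, n = 46 per group.

n = 46 per group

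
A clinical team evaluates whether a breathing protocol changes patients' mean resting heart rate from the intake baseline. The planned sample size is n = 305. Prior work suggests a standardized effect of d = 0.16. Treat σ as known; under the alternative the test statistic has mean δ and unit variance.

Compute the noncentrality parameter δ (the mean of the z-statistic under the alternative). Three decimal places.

δ = d·√n = 0.16 × √305 = 2.7943

δ ≈ 2.794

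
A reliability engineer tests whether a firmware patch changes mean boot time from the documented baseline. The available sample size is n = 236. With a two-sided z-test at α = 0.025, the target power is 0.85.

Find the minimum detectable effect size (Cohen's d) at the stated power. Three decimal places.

d ≈ 0.213

Required noncentrality: δ = z_{0.0125} + z_{0.15} = 2.241 + 1.036 = 3.278.
(The second rejection-region term Φ(−δ − z_{α/2}) is negligible and dropped.)
δ = d·√n ⇒ d = δ/√n = 3.278/√236 = 0.2134.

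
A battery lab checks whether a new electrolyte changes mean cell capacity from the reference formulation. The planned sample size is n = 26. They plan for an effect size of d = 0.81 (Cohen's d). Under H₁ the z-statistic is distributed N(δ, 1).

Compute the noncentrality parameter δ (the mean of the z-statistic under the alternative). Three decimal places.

δ ≈ 4.130

The noncentrality parameter scales effect size by the design's sample-size factor: δ = d·√n = 0.81 × √26 = 4.1302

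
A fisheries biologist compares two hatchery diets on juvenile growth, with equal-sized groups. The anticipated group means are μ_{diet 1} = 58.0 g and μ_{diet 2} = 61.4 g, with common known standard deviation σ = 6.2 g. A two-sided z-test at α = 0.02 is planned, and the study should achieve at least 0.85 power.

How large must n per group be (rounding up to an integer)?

n = 76 per group

Standardized effect: d = |μ_{diet 1} − μ_{diet 2}| / σ = |58.0 − 61.4| / 6.2 = 0.5484
For power 0.85 need Φ(δ − z_{0.01}) = 0.85, so δ = z_{0.01} + z_{0.15} = 2.326 + 1.036 = 3.363.
(The Φ(−δ − z_{α/2}) term is vanishingly small for δ > 0 and is dropped in the standard sample-size formula.)
δ = d·√(n/2) ⇒ n = 2(δ/d)² = 2 × (3.363 / 0.5484)² = 75.21.
Rounding up, n = 76 per group.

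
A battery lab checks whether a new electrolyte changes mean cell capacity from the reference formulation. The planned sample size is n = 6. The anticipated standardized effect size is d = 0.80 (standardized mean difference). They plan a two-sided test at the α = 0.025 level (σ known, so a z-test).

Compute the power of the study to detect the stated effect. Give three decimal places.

Noncentrality parameter: δ = d·√n = 0.80 × √6 = 1.9596
Two-sided α = 0.025 → critical value z_{0.0125} = 2.241.
Power = Φ(δ − 2.241) + Φ(−δ − 2.241) = Φ(-0.282) + Φ(-4.201) = 0.3890 + 0.0000 = 0.3891.

Power ≈ 0.389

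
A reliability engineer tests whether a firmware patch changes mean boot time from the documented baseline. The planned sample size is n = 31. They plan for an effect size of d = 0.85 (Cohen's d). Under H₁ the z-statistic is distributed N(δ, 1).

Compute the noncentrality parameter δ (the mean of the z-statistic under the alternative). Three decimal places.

δ ≈ 4.733

The noncentrality parameter scales effect size by the design's sample-size factor: δ = d·√n = 0.85 × √31 = 4.7326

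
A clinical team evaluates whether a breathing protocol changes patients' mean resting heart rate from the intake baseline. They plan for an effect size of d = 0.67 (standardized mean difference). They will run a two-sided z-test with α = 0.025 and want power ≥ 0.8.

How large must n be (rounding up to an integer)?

n = 22

Set Φ(δ − 2.241) = 0.8; then δ − 2.241 = Φ⁻¹(0.8) = 0.842, giving δ = 3.083.
(The Φ(−δ − z_{α/2}) term is vanishingly small for δ > 0 and is dropped in the standard sample-size formula.)
δ = d·√n ⇒ n = (δ/d)² = (3.083 / 0.67)² = 21.17.
Rounding up, n = 22.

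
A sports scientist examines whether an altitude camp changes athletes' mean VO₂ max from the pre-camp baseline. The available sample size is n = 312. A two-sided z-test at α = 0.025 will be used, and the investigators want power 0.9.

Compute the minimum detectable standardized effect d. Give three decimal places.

Required noncentrality: δ = z_{0.0125} + z_{0.10} = 2.241 + 1.282 = 3.523.
(Lower-tail contribution to power is negligible for δ > 0.)
δ = d·√n ⇒ d = δ/√n = 3.523/√312 = 0.1994.

d ≈ 0.199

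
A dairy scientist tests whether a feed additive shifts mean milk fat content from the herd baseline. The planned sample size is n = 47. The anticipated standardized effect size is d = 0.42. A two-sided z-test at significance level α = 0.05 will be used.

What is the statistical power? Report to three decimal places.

Power ≈ 0.821

Noncentrality parameter: δ = d·√n = 0.42 × √47 = 2.8794
Critical value for a two-sided test at α = 0.05: z_{α/2} = 1.960.
Power = Φ(δ − 1.960) + Φ(−δ − 1.960) = Φ(0.919) + Φ(-4.839) = 0.8211 + 0.0000 = 0.8211.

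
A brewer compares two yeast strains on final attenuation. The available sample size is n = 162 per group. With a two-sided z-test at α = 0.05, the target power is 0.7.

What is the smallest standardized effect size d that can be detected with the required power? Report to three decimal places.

d ≈ 0.276

Required noncentrality: δ = z_{0.025} + z_{0.30} = 1.960 + 0.524 = 2.484.
(The second rejection-region term Φ(−δ − z_{α/2}) is negligible and dropped.)
δ = d·√(n/2) ⇒ d = δ/√(n/2) = 2.484/√(162/2) = 0.2760.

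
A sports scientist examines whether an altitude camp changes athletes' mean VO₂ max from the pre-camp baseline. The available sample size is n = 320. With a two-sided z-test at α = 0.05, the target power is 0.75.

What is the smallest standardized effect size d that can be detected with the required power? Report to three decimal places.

Required noncentrality: δ = z_{0.025} + z_{0.25} = 1.960 + 0.674 = 2.634.
(The second rejection-region term Φ(−δ − z_{α/2}) is negligible and dropped.)
δ = d·√n ⇒ d = δ/√n = 2.634/√320 = 0.1473.

d ≈ 0.147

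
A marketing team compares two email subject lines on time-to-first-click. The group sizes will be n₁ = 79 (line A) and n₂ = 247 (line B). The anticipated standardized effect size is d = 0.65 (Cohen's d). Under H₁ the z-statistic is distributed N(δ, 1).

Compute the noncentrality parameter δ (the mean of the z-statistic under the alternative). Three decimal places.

δ ≈ 5.029

The noncentrality parameter scales effect size by the design's sample-size factor: δ = d / √(1/n₁ + 1/n₂) = 0.65 / √(1/79 + 1/247) = 5.0288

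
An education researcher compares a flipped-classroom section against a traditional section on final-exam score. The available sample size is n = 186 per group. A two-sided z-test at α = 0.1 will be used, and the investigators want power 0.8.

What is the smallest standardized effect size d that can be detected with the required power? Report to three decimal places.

d ≈ 0.258

Required noncentrality: δ = z_{0.05} + z_{0.20} = 1.645 + 0.842 = 2.486.
(Lower-tail contribution to power is negligible for δ > 0.)
δ = d·√(n/2) ⇒ d = δ/√(n/2) = 2.486/√(186/2) = 0.2578.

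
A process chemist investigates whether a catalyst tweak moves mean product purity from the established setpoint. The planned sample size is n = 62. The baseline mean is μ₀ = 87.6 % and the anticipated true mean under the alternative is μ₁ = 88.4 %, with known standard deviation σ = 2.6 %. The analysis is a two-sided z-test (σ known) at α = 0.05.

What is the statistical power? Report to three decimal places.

Standardized effect: d = |μ₁ − μ₀| / σ = |88.4 − 87.6| / 2.6 = 0.3077
Noncentrality parameter: δ = d·√n = 0.3077 × √62 = 2.4228
Critical value for a two-sided test at α = 0.05: z_{α/2} = 1.960.
Power = Φ(δ − 1.960) + Φ(−δ − 1.960) = Φ(0.463) + Φ(-4.383) = 0.6782 + 0.0000 = 0.6783.

Power ≈ 0.678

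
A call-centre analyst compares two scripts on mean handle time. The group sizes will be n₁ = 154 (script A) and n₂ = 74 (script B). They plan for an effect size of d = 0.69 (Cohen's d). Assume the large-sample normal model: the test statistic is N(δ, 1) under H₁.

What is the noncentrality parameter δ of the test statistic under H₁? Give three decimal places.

δ ≈ 4.878

δ = d / √(1/n₁ + 1/n₂) = 0.69 / √(1/154 + 1/74) = 4.8782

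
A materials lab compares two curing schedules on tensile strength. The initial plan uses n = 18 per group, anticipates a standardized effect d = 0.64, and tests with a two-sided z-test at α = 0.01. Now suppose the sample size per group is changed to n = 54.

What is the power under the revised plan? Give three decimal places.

Power ≈ 0.773

With n = 54 per group: δ = d·√(n/2) = 0.64 × √(54/2) = 3.3255. Critical value z_{0.005} = 2.576.
Revised power = Φ(δ − 2.576) + Φ(−δ − 2.576) = Φ(0.750) + Φ(-5.901) = 0.7733 + 0.0000 = 0.7733.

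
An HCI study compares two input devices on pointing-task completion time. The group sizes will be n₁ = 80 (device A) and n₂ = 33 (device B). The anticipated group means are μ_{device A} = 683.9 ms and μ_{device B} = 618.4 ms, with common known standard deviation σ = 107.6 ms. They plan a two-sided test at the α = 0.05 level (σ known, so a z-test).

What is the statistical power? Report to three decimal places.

Power ≈ 0.837

Standardized effect: d = |μ_{device A} − μ_{device B}| / σ = |683.9 − 618.4| / 107.6 = 0.6087
Noncentrality parameter: δ = d / √(1/n₁ + 1/n₂) = 0.6087 / √(1/80 + 1/33) = 2.9423
Critical value for a two-sided test at α = 0.05: z_{α/2} = 1.960.
Power = Φ(δ − 1.960) + Φ(−δ − 1.960) = Φ(0.982) + Φ(-4.902) = 0.8370 + 0.0000 = 0.8370.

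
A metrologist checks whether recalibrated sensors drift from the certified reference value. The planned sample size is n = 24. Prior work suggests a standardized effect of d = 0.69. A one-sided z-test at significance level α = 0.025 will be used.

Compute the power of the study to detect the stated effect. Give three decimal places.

Noncentrality parameter: δ = d·√n = 0.69 × √24 = 3.3803
Critical value for a one-sided test at α = 0.025: z_α = 1.960.
Power = Φ(δ − 1.960) = Φ(1.420) = 0.9222.

Power ≈ 0.922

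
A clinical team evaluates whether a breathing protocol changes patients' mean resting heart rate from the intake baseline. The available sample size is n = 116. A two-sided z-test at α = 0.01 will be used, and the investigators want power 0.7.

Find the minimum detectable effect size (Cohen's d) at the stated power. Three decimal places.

Need Φ(δ − 2.576) = 0.7, so δ = 2.576 + 0.524 = 3.100.
(The second rejection-region term Φ(−δ − z_{α/2}) is negligible and dropped.)
δ = d·√n ⇒ d = δ/√n = 3.100/√116 = 0.2878.

d ≈ 0.288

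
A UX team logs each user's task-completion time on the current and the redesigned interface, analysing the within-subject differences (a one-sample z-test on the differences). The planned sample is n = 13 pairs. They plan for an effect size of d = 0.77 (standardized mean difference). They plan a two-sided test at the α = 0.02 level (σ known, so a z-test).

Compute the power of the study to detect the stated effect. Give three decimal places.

Power ≈ 0.674

Noncentrality parameter: δ = d·√n = 0.77 × √13 = 2.7763
Two-sided α = 0.02 → critical value z_{0.01} = 2.326.
Power = Φ(δ − 2.326) + Φ(−δ − 2.326) = Φ(0.450) + Φ(-5.103) = 0.6736 + 0.0000 = 0.6736.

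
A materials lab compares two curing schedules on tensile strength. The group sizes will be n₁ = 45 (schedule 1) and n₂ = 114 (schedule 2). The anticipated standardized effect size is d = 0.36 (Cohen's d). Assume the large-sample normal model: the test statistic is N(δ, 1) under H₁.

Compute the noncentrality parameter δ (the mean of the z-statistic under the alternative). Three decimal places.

δ = d / √(1/n₁ + 1/n₂) = 0.36 / √(1/45 + 1/114) = 2.0449

δ ≈ 2.045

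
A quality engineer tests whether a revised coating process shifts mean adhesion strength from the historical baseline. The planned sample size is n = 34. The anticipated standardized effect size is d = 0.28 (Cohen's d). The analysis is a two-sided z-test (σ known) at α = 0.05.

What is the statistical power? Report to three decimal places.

Power ≈ 0.372

Noncentrality parameter: δ = d·√n = 0.28 × √34 = 1.6327
Critical value for a two-sided test at α = 0.05: z_{α/2} = 1.960.
Power = Φ(δ − 1.960) + Φ(−δ − 1.960) = Φ(-0.327) + Φ(-3.593) = 0.3717 + 0.0002 = 0.3719.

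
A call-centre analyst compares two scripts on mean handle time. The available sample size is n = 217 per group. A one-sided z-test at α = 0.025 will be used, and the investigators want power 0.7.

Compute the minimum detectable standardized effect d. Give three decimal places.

d ≈ 0.239

Need Φ(δ − 1.960) = 0.7, so δ = 1.960 + 0.524 = 2.484.
δ = d·√(n/2) ⇒ d = δ/√(n/2) = 2.484/√(217/2) = 0.2385.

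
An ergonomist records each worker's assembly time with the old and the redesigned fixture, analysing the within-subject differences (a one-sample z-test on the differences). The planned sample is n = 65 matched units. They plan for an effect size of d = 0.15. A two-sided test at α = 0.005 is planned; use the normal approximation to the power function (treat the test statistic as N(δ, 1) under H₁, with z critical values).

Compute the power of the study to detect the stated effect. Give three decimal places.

Power ≈ 0.055

Noncentrality parameter: δ = d·√n = 0.15 × √65 = 1.2093
Two-sided α = 0.005 → critical value z_{0.0025} = 2.807.
Power = Φ(δ − 2.807) + Φ(−δ − 2.807) = Φ(-1.598) + Φ(-4.016) = 0.0551 + 0.0000 = 0.0551.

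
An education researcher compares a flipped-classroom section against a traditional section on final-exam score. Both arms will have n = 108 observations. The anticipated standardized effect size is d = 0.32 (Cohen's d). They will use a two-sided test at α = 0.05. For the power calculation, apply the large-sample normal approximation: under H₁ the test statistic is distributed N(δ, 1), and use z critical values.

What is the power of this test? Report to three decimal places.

Noncentrality parameter: δ = d·√(n/2) = 0.32 × √(108/2) = 2.3515
Two-sided α = 0.05 → critical value z_{0.025} = 1.960.
Power = Φ(δ − 1.960) + Φ(−δ − 1.960) = Φ(0.392) + Φ(-4.311) = 0.6523 + 0.0000 = 0.6523.

Power ≈ 0.652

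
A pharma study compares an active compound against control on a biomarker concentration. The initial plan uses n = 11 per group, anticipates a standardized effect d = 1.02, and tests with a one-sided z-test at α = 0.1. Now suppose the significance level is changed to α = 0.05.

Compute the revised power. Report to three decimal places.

δ = d·√(n/2) = 1.02 × √(11/2) = 2.3921 (unchanged). New critical value: z_{0.05} = 1.645.
Revised power = P(Z > 1.645 − δ) = Φ(0.747) = 0.7725.

Power ≈ 0.773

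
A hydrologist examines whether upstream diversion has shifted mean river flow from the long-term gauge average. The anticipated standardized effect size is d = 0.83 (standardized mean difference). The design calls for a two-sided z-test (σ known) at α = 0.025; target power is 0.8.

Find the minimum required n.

For power 0.8 need Φ(δ − z_{0.0125}) = 0.8, so δ = z_{0.0125} + z_{0.20} = 2.241 + 0.842 = 3.083.
(Ignoring the negligible lower-tail rejection probability gives the usual closed-form inversion.)
δ = d·√n ⇒ n = (δ/d)² = (3.083 / 0.83)² = 13.80.
Round up to the next whole unit.

n = 14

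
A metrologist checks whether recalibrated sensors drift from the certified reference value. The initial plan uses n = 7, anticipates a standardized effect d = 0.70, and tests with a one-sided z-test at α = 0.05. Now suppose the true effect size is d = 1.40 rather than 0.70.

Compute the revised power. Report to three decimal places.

Power ≈ 0.980

With d = 1.40: δ = d·√n = 1.40 × √7 = 3.7041. Critical value z_{0.05} = 1.645.
Revised power = P(Z > 1.645 − δ) = Φ(2.059) = 0.9803.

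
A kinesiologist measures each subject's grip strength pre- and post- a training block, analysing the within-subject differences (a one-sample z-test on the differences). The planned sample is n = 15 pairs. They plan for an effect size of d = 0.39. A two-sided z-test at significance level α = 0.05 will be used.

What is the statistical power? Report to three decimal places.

Noncentrality parameter: δ = d·√n = 0.39 × √15 = 1.5105
Critical value for a two-sided test at α = 0.05: z_{α/2} = 1.960.
Power = Φ(δ − 1.960) + Φ(−δ − 1.960) = Φ(-0.450) + Φ(-3.470) = 0.3265 + 0.0003 = 0.3268.

Power ≈ 0.327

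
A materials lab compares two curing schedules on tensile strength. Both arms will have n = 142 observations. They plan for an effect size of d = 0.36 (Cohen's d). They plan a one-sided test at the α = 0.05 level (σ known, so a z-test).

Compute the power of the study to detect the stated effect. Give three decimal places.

Power ≈ 0.918

Noncentrality parameter: δ = d·√(n/2) = 0.36 × √(142/2) = 3.0334
One-sided α = 0.05 → critical value z_{0.05} = 1.645.
Power = P(Z > 1.645 − δ) = Φ(1.389) = 0.9175.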